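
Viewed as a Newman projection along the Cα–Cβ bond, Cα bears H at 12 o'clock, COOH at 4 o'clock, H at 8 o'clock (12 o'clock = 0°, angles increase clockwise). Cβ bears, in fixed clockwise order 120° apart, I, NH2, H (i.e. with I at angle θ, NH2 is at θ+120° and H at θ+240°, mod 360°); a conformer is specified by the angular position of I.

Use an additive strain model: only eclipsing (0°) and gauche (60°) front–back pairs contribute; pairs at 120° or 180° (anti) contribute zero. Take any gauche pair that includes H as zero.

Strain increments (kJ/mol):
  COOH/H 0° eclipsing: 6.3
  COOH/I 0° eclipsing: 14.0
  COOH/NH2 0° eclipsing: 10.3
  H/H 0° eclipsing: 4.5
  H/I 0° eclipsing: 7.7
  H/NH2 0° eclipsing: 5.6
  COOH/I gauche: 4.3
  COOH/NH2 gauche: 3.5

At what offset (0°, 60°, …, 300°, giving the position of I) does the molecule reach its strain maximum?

120°

I at 0° (eclipsed): H(0°)/I(0°) eclipsed 7.7; COOH(120°)/NH2(120°) eclipsed 10.3; H(240°)/H(240°) eclipsed 4.5 → 22.5 kJ/mol.
I at 60° (staggered): COOH(120°)/I(60°) gauche 4.3; COOH(120°)/NH2(180°) gauche 3.5 → 7.8 kJ/mol.
I at 120° (eclipsed): H(0°)/H(0°) eclipsed 4.5; COOH(120°)/I(120°) eclipsed 14.0; H(240°)/NH2(240°) eclipsed 5.6 → 24.1 kJ/mol.
I at 180° (staggered): COOH(120°)/I(180°) gauche 4.3 → 4.3 kJ/mol.
I at 240° (eclipsed): H(0°)/NH2(0°) eclipsed 5.6; COOH(120°)/H(120°) eclipsed 6.3; H(240°)/I(240°) eclipsed 7.7 → 19.6 kJ/mol.
I at 300° (staggered): COOH(120°)/NH2(60°) gauche 3.5 → 3.5 kJ/mol.
The maximum (24.1 kJ/mol) occurs with I at 120°.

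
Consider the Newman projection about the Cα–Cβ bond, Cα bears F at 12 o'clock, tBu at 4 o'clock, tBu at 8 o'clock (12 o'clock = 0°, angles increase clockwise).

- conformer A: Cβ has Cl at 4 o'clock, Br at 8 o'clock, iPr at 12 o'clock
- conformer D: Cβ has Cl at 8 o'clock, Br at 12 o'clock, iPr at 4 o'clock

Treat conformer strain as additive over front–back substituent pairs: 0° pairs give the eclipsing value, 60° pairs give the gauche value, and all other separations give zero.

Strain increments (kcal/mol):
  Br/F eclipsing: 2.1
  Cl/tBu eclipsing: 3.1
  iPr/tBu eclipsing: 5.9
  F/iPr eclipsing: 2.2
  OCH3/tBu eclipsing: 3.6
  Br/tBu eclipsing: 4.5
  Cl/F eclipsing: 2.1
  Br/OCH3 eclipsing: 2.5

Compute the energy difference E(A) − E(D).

A (eclipsed): F(0°)/iPr(0°) eclipsed 2.2; tBu(120°)/Cl(120°) eclipsed 3.1; tBu(240°)/Br(240°) eclipsed 4.5 → 9.8 kcal/mol.
D (eclipsed): F(0°)/Br(0°) eclipsed 2.1; tBu(120°)/iPr(120°) eclipsed 5.9; tBu(240°)/Cl(240°) eclipsed 3.1 → 11.1 kcal/mol.
E(A) − E(D) = 9.8 − 11.1 = -1.3 kcal/mol.

-1.3 kcal/mol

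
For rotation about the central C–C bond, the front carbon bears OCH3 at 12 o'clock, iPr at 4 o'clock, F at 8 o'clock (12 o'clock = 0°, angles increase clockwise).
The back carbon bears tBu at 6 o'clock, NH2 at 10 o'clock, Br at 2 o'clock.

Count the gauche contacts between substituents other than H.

Non-H gauche pairs: OCH3(0°)/NH2(300°); OCH3(0°)/Br(60°); iPr(120°)/tBu(180°); iPr(120°)/Br(60°); F(240°)/tBu(180°); F(240°)/NH2(300°) — 6 interactions.

6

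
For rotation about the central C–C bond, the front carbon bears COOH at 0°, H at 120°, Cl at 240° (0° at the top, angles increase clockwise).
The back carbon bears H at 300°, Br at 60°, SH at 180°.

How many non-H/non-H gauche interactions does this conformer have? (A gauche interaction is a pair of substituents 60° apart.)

Non-H gauche pairs: COOH(0°)/Br(60°); Cl(240°)/SH(180°) — 2 interactions.

2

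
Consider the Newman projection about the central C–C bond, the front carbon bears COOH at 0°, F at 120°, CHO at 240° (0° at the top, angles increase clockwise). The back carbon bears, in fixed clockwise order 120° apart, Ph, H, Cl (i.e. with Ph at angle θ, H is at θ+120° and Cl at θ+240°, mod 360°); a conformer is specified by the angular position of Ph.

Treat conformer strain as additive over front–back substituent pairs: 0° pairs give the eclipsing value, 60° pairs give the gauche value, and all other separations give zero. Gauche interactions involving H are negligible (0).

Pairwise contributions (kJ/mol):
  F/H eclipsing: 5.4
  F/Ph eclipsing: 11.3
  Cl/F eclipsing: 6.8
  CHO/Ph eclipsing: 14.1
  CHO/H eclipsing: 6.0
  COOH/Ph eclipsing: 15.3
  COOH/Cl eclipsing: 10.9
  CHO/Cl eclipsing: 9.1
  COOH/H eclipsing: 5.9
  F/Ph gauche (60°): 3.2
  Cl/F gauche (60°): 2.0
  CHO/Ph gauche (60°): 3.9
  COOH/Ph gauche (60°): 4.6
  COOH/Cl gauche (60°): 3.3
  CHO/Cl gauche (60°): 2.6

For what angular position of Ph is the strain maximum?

Ph at 0° (eclipsed): COOH(0°)/Ph(0°) eclipsed 15.3; F(120°)/H(120°) eclipsed 5.4; CHO(240°)/Cl(240°) eclipsed 9.1 → 29.8 kJ/mol.
Ph at 60° (staggered): COOH(0°)/Ph(60°) gauche 4.6; COOH(0°)/Cl(300°) gauche 3.3; F(120°)/Ph(60°) gauche 3.2; CHO(240°)/Cl(300°) gauche 2.6 → 13.7 kJ/mol.
Ph at 120° (eclipsed): COOH(0°)/Cl(0°) eclipsed 10.9; F(120°)/Ph(120°) eclipsed 11.3; CHO(240°)/H(240°) eclipsed 6.0 → 28.2 kJ/mol.
Ph at 180° (staggered): COOH(0°)/Cl(60°) gauche 3.3; F(120°)/Ph(180°) gauche 3.2; F(120°)/Cl(60°) gauche 2.0; CHO(240°)/Ph(180°) gauche 3.9 → 12.4 kJ/mol.
Ph at 240° (eclipsed): COOH(0°)/H(0°) eclipsed 5.9; F(120°)/Cl(120°) eclipsed 6.8; CHO(240°)/Ph(240°) eclipsed 14.1 → 26.8 kJ/mol.
Ph at 300° (staggered): COOH(0°)/Ph(300°) gauche 4.6; F(120°)/Cl(180°) gauche 2.0; CHO(240°)/Ph(300°) gauche 3.9; CHO(240°)/Cl(180°) gauche 2.6 → 13.1 kJ/mol.
The maximum (29.8 kJ/mol) occurs with Ph at 0°.

0°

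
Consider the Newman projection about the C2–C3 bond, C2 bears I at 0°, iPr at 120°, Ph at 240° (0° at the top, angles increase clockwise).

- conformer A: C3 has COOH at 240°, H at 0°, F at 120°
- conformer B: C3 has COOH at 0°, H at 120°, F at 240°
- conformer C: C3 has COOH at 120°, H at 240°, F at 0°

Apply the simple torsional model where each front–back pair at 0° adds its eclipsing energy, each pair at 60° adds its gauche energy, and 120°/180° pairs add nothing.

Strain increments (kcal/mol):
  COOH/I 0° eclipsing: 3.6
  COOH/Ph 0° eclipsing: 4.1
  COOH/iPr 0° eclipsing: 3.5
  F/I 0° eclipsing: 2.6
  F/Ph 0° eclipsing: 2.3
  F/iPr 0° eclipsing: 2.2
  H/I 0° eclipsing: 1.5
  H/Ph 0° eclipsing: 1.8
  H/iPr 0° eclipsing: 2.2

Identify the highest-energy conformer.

A is eclipsed. I at 0° is eclipsed with H at 0° (1.5); iPr at 120° is eclipsed with F at 120° (2.2); Ph at 240° is eclipsed with COOH at 240° (4.1). Total 7.8 kcal/mol.
B is eclipsed. I at 0° is eclipsed with COOH at 0° (3.6); iPr at 120° is eclipsed with H at 120° (2.2); Ph at 240° is eclipsed with F at 240° (2.3). Total 8.1 kcal/mol.
C is eclipsed. I at 0° is eclipsed with F at 0° (2.6); iPr at 120° is eclipsed with COOH at 120° (3.5); Ph at 240° is eclipsed with H at 240° (1.8). Total 7.9 kcal/mol.
B has the highest total (8.1 kcal/mol).

B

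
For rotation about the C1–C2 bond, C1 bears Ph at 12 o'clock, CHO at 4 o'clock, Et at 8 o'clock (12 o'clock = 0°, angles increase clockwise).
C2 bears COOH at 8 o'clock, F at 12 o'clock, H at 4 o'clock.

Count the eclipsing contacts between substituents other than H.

Non-H eclipsing pairs: Ph(0°)/F(0°); Et(240°)/COOH(240°) — 2 interactions.

2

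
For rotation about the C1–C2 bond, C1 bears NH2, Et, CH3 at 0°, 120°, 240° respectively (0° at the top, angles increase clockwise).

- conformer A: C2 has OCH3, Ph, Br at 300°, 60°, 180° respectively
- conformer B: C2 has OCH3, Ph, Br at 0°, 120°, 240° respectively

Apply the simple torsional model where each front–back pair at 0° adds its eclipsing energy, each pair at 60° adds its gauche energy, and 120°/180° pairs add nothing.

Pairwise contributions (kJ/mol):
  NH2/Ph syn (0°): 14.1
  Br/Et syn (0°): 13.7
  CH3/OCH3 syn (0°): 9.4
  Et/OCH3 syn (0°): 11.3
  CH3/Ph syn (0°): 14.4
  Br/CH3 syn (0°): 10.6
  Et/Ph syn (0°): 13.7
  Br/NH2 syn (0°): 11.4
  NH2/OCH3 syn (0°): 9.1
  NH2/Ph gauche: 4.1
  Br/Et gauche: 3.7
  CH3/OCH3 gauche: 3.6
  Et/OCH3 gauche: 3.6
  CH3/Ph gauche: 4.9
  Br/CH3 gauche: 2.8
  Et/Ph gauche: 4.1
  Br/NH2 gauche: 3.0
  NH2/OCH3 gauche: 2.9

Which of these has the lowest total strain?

A (staggered): NH2(0°)/OCH3(300°) gauche 2.9; NH2(0°)/Ph(60°) gauche 4.1; Et(120°)/Ph(60°) gauche 4.1; Et(120°)/Br(180°) gauche 3.7; CH3(240°)/OCH3(300°) gauche 3.6; CH3(240°)/Br(180°) gauche 2.8 → 21.2 kJ/mol.
B (eclipsed): NH2(0°)/OCH3(0°) eclipsed 9.1; Et(120°)/Ph(120°) eclipsed 13.7; CH3(240°)/Br(240°) eclipsed 10.6 → 33.4 kJ/mol.
A has the lowest total (21.2 kJ/mol).

A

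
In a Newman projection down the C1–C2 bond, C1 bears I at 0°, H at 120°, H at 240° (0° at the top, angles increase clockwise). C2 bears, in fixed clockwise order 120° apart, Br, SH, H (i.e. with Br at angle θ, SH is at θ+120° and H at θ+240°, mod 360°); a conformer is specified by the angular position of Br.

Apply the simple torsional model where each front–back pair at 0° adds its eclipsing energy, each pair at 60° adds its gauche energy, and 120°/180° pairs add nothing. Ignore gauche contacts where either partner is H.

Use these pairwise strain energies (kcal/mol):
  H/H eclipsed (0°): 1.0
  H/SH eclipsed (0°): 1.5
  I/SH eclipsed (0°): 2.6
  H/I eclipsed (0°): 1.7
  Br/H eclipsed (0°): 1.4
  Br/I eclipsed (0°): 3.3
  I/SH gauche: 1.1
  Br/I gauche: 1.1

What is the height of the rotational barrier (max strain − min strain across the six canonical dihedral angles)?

4.7 kcal/mol

Br at 0° (eclipsed): I(0°)/Br(0°) eclipsed 3.3; H(120°)/SH(120°) eclipsed 1.5; H(240°)/H(240°) eclipsed 1.0 → 5.8 kcal/mol.
Br at 60° (staggered): I(0°)/Br(60°) gauche 1.1 → 1.1 kcal/mol.
Br at 120° (eclipsed): I(0°)/H(0°) eclipsed 1.7; H(120°)/Br(120°) eclipsed 1.4; H(240°)/SH(240°) eclipsed 1.5 → 4.6 kcal/mol.
Br at 180° (staggered): I(0°)/SH(300°) gauche 1.1 → 1.1 kcal/mol.
Br at 240° (eclipsed): I(0°)/SH(0°) eclipsed 2.6; H(120°)/H(120°) eclipsed 1.0; H(240°)/Br(240°) eclipsed 1.4 → 5.0 kcal/mol.
Br at 300° (staggered): I(0°)/Br(300°) gauche 1.1; I(0°)/SH(60°) gauche 1.1 → 2.2 kcal/mol.
Max at 0° (5.8 kcal/mol), min at 60° (1.1 kcal/mol); barrier = 4.7 kcal/mol.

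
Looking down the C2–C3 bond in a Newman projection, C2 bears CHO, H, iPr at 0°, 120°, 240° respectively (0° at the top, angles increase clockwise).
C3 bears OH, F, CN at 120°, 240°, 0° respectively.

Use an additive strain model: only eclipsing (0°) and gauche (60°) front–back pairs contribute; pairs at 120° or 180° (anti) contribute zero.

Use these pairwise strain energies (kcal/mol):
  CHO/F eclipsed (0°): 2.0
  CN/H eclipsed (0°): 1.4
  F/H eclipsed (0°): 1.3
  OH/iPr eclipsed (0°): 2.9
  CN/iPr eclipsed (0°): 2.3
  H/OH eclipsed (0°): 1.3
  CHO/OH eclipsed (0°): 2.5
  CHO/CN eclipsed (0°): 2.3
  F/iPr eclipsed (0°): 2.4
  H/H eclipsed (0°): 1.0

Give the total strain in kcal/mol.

This conformer (eclipsed): CHO–CN eclipsed, H–OH eclipsed, iPr–F eclipsed; 2.3 + 1.3 + 2.4 = 6.0 kcal/mol.

6.0 kcal/mol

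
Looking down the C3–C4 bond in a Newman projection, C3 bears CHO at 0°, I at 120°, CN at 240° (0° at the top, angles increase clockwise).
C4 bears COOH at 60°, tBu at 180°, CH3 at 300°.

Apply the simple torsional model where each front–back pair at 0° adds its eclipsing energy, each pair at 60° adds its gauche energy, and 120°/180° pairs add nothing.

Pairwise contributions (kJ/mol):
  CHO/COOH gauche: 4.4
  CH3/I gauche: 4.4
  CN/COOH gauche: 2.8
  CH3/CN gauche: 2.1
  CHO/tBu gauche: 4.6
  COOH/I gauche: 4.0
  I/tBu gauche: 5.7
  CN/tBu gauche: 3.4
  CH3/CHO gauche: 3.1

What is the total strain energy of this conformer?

This conformer (staggered): CHO(0°)/COOH(60°) gauche 4.4; CHO(0°)/CH3(300°) gauche 3.1; I(120°)/COOH(60°) gauche 4.0; I(120°)/tBu(180°) gauche 5.7; CN(240°)/tBu(180°) gauche 3.4; CN(240°)/CH3(300°) gauche 2.1 → 22.7 kJ/mol.

22.7 kJ/mol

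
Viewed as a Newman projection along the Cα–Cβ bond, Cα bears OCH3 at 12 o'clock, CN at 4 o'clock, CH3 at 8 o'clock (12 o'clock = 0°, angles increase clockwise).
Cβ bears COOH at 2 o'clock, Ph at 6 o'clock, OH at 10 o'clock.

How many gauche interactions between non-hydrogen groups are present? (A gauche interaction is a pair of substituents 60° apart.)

Non-H gauche pairs: OCH3(0°)/COOH(60°); OCH3(0°)/OH(300°); CN(120°)/COOH(60°); CN(120°)/Ph(180°); CH3(240°)/Ph(180°); CH3(240°)/OH(300°) — 6 interactions.

6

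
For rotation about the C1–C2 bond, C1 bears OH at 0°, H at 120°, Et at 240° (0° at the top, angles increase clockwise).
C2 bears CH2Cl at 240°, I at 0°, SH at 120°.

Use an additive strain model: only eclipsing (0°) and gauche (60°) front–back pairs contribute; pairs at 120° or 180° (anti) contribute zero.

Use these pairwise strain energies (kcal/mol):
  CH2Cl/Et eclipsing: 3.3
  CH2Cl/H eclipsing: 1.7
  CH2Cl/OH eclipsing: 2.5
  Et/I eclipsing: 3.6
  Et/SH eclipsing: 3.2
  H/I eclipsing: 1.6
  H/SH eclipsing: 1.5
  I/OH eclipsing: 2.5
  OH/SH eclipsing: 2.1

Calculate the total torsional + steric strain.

This conformer (eclipsed): OH–I eclipsed, H–SH eclipsed, Et–CH2Cl eclipsed; 2.5 + 1.5 + 3.3 = 7.3 kcal/mol.

7.3 kcal/mol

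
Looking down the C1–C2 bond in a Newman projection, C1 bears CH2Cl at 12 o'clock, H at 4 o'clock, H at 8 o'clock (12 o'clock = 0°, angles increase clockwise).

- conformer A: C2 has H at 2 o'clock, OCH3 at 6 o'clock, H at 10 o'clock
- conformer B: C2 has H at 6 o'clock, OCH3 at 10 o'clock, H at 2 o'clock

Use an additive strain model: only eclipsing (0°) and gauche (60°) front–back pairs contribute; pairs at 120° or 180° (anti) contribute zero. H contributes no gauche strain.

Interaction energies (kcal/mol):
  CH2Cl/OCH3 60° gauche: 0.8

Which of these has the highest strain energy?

A (staggered): no non-H gauche contacts → 0.0 kcal/mol.
B is staggered. CH2Cl at 0° is gauche with OCH3 at 300° (0.8). Total 0.8 kcal/mol.
B has the highest total (0.8 kcal/mol).

B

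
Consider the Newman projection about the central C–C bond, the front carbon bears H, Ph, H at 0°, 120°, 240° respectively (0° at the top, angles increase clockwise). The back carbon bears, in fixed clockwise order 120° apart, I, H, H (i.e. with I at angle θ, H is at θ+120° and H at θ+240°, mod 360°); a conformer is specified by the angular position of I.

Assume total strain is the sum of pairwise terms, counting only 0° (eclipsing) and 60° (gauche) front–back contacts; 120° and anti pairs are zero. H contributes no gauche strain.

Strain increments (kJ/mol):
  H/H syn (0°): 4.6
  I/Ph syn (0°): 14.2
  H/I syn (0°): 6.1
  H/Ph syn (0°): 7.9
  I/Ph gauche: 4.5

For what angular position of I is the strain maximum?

I at 0° (eclipsed): H(0°)/I(0°) eclipsed 6.1; Ph(120°)/H(120°) eclipsed 7.9; H(240°)/H(240°) eclipsed 4.6 → 18.6 kJ/mol.
I at 60° (staggered): Ph(120°)/I(60°) gauche 4.5 → 4.5 kJ/mol.
I at 120° (eclipsed): H(0°)/H(0°) eclipsed 4.6; Ph(120°)/I(120°) eclipsed 14.2; H(240°)/H(240°) eclipsed 4.6 → 23.4 kJ/mol.
I at 180° (staggered): Ph(120°)/I(180°) gauche 4.5 → 4.5 kJ/mol.
I at 240° (eclipsed): H(0°)/H(0°) eclipsed 4.6; Ph(120°)/H(120°) eclipsed 7.9; H(240°)/I(240°) eclipsed 6.1 → 18.6 kJ/mol.
I at 300° (staggered): no non-H gauche contacts → 0.0 kJ/mol.
The maximum (23.4 kJ/mol) occurs with I at 120°.

120°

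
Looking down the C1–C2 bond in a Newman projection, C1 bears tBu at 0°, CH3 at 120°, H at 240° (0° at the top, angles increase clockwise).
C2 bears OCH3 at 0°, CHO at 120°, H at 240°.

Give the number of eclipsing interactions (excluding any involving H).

Non-H eclipsing pairs: tBu(0°)/OCH3(0°); CH3(120°)/CHO(120°) — 2 interactions.

2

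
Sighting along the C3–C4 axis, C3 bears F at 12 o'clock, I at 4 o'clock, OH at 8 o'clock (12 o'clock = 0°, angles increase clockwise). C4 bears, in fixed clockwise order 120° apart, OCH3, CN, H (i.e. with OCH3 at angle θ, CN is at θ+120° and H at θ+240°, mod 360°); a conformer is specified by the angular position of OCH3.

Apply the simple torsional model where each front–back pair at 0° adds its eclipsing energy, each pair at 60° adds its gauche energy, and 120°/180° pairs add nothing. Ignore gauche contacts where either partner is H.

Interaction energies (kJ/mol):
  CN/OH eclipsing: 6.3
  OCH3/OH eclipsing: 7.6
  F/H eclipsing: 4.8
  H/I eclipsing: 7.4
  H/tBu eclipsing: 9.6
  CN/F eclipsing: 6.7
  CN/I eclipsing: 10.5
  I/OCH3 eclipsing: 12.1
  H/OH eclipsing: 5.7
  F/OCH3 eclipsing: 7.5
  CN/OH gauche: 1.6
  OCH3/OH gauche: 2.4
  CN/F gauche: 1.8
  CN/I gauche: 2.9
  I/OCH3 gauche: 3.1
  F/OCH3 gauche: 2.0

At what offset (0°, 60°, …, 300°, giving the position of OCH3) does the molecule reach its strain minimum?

OCH3 at 0° (eclipsed): F(0°)/OCH3(0°) eclipsed 7.5; I(120°)/CN(120°) eclipsed 10.5; OH(240°)/H(240°) eclipsed 5.7 → 23.7 kJ/mol.
OCH3 at 60° (staggered): F(0°)/OCH3(60°) gauche 2.0; I(120°)/OCH3(60°) gauche 3.1; I(120°)/CN(180°) gauche 2.9; OH(240°)/CN(180°) gauche 1.6 → 9.6 kJ/mol.
OCH3 at 120° (eclipsed): F(0°)/H(0°) eclipsed 4.8; I(120°)/OCH3(120°) eclipsed 12.1; OH(240°)/CN(240°) eclipsed 6.3 → 23.2 kJ/mol.
OCH3 at 180° (staggered): F(0°)/CN(300°) gauche 1.8; I(120°)/OCH3(180°) gauche 3.1; OH(240°)/OCH3(180°) gauche 2.4; OH(240°)/CN(300°) gauche 1.6 → 8.9 kJ/mol.
OCH3 at 240° (eclipsed): F(0°)/CN(0°) eclipsed 6.7; I(120°)/H(120°) eclipsed 7.4; OH(240°)/OCH3(240°) eclipsed 7.6 → 21.7 kJ/mol.
OCH3 at 300° (staggered): F(0°)/OCH3(300°) gauche 2.0; F(0°)/CN(60°) gauche 1.8; I(120°)/CN(60°) gauche 2.9; OH(240°)/OCH3(300°) gauche 2.4 → 9.1 kJ/mol.
The minimum (8.9 kJ/mol) occurs with OCH3 at 180°.

180°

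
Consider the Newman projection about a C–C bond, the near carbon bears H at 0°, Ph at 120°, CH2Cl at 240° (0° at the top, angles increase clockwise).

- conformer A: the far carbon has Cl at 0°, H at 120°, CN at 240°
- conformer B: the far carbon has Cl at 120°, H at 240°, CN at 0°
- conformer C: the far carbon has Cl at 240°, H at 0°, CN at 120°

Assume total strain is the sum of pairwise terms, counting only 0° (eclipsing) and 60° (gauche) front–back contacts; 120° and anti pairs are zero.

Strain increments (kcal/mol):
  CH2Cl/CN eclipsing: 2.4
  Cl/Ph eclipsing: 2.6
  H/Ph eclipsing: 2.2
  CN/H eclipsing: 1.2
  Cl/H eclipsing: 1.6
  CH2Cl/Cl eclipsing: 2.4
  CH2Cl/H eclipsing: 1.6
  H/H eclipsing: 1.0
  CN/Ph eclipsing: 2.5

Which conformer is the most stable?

A (eclipsed): H(0°)/Cl(0°) eclipsed 1.6; Ph(120°)/H(120°) eclipsed 2.2; CH2Cl(240°)/CN(240°) eclipsed 2.4 → 6.2 kcal/mol.
B (eclipsed): H(0°)/CN(0°) eclipsed 1.2; Ph(120°)/Cl(120°) eclipsed 2.6; CH2Cl(240°)/H(240°) eclipsed 1.6 → 5.4 kcal/mol.
C (eclipsed): H(0°)/H(0°) eclipsed 1.0; Ph(120°)/CN(120°) eclipsed 2.5; CH2Cl(240°)/Cl(240°) eclipsed 2.4 → 5.9 kcal/mol.
B has the lowest total (5.4 kcal/mol).

B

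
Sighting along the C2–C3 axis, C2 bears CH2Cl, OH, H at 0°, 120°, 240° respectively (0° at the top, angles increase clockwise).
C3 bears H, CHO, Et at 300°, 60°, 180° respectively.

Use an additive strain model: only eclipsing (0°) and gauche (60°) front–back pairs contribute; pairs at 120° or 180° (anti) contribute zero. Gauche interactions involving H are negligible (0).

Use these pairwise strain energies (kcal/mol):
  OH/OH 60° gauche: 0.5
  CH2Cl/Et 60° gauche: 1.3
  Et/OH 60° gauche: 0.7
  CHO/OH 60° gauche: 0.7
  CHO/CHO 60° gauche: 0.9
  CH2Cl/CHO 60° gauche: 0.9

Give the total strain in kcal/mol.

2.3 kcal/mol

This conformer is staggered. CH2Cl at 0° is gauche with CHO at 60° (0.9); OH at 120° is gauche with CHO at 60° (0.7); OH at 120° is gauche with Et at 180° (0.7). Total 2.3 kcal/mol.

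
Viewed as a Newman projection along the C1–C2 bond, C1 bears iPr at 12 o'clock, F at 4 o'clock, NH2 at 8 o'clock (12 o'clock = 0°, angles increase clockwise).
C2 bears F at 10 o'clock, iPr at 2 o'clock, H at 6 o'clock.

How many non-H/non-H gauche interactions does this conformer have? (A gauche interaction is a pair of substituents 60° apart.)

4

Non-H gauche pairs: iPr(0°)/F(300°); iPr(0°)/iPr(60°); F(120°)/iPr(60°); NH2(240°)/F(300°) — 4 interactions.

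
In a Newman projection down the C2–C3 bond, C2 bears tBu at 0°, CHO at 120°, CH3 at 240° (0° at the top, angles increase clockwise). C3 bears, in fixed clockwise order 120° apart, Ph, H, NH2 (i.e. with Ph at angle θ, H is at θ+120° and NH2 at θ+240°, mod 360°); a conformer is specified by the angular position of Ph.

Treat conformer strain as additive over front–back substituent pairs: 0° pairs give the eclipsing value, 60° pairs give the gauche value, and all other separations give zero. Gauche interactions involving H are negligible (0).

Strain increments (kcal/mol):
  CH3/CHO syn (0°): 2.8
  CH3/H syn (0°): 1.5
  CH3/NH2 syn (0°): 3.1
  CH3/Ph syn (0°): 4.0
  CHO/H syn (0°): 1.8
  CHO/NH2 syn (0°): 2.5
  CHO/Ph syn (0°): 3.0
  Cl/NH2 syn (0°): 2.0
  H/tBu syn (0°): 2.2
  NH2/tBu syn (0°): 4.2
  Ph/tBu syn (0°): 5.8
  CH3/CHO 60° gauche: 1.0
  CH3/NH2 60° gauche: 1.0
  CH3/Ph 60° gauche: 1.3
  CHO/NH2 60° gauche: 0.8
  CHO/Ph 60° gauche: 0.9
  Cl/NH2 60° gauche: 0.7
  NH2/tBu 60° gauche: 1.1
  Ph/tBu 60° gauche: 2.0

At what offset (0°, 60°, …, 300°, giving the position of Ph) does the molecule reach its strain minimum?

180°

Ph at 0° (eclipsed): tBu–Ph eclipsed, CHO–H eclipsed, CH3–NH2 eclipsed; 5.8 + 1.8 + 3.1 = 10.7 kcal/mol.
Ph at 60° (staggered): tBu–Ph gauche, tBu–NH2 gauche, CHO–Ph gauche, CH3–NH2 gauche; 2.0 + 1.1 + 0.9 + 1.0 = 5.0 kcal/mol.
Ph at 120° (eclipsed): tBu–NH2 eclipsed, CHO–Ph eclipsed, CH3–H eclipsed; 4.2 + 3.0 + 1.5 = 8.7 kcal/mol.
Ph at 180° (staggered): tBu–NH2 gauche, CHO–Ph gauche, CHO–NH2 gauche, CH3–Ph gauche; 1.1 + 0.9 + 0.8 + 1.3 = 4.1 kcal/mol.
Ph at 240° (eclipsed): tBu–H eclipsed, CHO–NH2 eclipsed, CH3–Ph eclipsed; 2.2 + 2.5 + 4.0 = 8.7 kcal/mol.
Ph at 300° (staggered): tBu–Ph gauche, CHO–NH2 gauche, CH3–Ph gauche, CH3–NH2 gauche; 2.0 + 0.8 + 1.3 + 1.0 = 5.1 kcal/mol.
The minimum (4.1 kcal/mol) occurs with Ph at 180°.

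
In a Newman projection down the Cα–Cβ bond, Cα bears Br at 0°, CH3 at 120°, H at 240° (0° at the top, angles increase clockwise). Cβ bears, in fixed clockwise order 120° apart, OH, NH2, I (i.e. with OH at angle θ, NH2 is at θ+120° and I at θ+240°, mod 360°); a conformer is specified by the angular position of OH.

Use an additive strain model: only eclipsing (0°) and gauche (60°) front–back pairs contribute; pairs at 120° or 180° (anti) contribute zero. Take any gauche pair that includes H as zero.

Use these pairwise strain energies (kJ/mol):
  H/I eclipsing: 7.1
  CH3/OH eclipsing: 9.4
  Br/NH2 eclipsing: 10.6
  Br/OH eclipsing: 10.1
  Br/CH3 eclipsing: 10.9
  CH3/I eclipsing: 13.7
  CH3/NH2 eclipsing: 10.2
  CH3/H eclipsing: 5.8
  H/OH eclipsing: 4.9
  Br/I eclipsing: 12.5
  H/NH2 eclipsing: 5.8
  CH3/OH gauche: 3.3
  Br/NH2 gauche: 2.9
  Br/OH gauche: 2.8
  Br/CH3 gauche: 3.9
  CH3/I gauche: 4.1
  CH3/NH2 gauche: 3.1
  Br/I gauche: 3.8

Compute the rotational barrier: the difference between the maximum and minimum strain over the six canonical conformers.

OH at 0° (eclipsed): Br(0°)/OH(0°) eclipsed 10.1; CH3(120°)/NH2(120°) eclipsed 10.2; H(240°)/I(240°) eclipsed 7.1 → 27.4 kJ/mol.
OH at 60° (staggered): Br(0°)/OH(60°) gauche 2.8; Br(0°)/I(300°) gauche 3.8; CH3(120°)/OH(60°) gauche 3.3; CH3(120°)/NH2(180°) gauche 3.1 → 13.0 kJ/mol.
OH at 120° (eclipsed): Br(0°)/I(0°) eclipsed 12.5; CH3(120°)/OH(120°) eclipsed 9.4; H(240°)/NH2(240°) eclipsed 5.8 → 27.7 kJ/mol.
OH at 180° (staggered): Br(0°)/NH2(300°) gauche 2.9; Br(0°)/I(60°) gauche 3.8; CH3(120°)/OH(180°) gauche 3.3; CH3(120°)/I(60°) gauche 4.1 → 14.1 kJ/mol.
OH at 240° (eclipsed): Br(0°)/NH2(0°) eclipsed 10.6; CH3(120°)/I(120°) eclipsed 13.7; H(240°)/OH(240°) eclipsed 4.9 → 29.2 kJ/mol.
OH at 300° (staggered): Br(0°)/OH(300°) gauche 2.8; Br(0°)/NH2(60°) gauche 2.9; CH3(120°)/NH2(60°) gauche 3.1; CH3(120°)/I(180°) gauche 4.1 → 12.9 kJ/mol.
Max at 240° (29.2 kJ/mol), min at 300° (12.9 kJ/mol); barrier = 16.3 kJ/mol.

16.3 kJ/mol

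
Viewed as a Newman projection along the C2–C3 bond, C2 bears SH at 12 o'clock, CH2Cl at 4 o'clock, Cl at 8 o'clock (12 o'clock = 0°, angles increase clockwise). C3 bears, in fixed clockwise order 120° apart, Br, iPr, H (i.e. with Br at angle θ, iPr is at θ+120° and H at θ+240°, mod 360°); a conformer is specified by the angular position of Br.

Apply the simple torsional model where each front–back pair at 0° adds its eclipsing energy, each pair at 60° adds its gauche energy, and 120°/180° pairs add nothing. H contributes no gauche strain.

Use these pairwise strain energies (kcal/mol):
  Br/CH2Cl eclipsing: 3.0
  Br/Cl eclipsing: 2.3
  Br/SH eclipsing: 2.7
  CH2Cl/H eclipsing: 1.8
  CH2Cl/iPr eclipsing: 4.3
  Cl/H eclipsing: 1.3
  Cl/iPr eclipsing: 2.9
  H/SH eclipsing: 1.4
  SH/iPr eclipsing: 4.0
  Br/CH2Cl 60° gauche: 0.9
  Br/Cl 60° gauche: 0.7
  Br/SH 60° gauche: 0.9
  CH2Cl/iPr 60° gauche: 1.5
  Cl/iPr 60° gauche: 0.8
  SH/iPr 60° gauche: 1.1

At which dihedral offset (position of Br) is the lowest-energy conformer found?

180°

Br at 0° (eclipsed): SH–Br eclipsed, CH2Cl–iPr eclipsed, Cl–H eclipsed; 2.7 + 4.3 + 1.3 = 8.3 kcal/mol.
Br at 60° (staggered): SH–Br gauche, CH2Cl–Br gauche, CH2Cl–iPr gauche, Cl–iPr gauche; 0.9 + 0.9 + 1.5 + 0.8 = 4.1 kcal/mol.
Br at 120° (eclipsed): SH–H eclipsed, CH2Cl–Br eclipsed, Cl–iPr eclipsed; 1.4 + 3.0 + 2.9 = 7.3 kcal/mol.
Br at 180° (staggered): SH–iPr gauche, CH2Cl–Br gauche, Cl–Br gauche, Cl–iPr gauche; 1.1 + 0.9 + 0.7 + 0.8 = 3.5 kcal/mol.
Br at 240° (eclipsed): SH–iPr eclipsed, CH2Cl–H eclipsed, Cl–Br eclipsed; 4.0 + 1.8 + 2.3 = 8.1 kcal/mol.
Br at 300° (staggered): SH–Br gauche, SH–iPr gauche, CH2Cl–iPr gauche, Cl–Br gauche; 0.9 + 1.1 + 1.5 + 0.7 = 4.2 kcal/mol.
The minimum (3.5 kcal/mol) occurs with Br at 180°.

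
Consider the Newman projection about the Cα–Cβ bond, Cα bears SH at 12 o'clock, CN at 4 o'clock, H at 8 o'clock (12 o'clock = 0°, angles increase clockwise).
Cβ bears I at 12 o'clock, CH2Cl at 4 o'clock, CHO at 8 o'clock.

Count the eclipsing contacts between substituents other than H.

2

Non-H eclipsing pairs: SH(0°)/I(0°); CN(120°)/CH2Cl(120°) — 2 interactions.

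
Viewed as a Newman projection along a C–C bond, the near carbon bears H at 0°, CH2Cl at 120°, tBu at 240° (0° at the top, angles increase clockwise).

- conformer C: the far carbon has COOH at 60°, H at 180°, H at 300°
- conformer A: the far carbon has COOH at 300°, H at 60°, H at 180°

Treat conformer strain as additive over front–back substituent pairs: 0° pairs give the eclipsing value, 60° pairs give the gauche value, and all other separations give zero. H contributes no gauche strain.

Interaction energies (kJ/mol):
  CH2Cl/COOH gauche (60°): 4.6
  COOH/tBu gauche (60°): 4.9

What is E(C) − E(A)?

-0.3 kJ/mol

C (staggered): CH2Cl(120°)/COOH(60°) gauche 4.6 → 4.6 kJ/mol.
A (staggered): tBu(240°)/COOH(300°) gauche 4.9 → 4.9 kJ/mol.
E(C) − E(A) = 4.6 − 4.9 = -0.3 kJ/mol.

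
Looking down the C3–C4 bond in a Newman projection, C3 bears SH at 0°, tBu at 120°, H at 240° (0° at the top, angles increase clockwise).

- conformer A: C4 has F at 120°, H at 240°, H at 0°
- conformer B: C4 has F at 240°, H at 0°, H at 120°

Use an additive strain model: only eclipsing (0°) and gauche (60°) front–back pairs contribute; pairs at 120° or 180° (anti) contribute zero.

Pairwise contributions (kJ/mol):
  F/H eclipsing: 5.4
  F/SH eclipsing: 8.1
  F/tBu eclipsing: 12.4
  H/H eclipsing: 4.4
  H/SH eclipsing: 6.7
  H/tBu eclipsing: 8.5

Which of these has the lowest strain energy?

A (eclipsed): SH(0°)/H(0°) eclipsed 6.7; tBu(120°)/F(120°) eclipsed 12.4; H(240°)/H(240°) eclipsed 4.4 → 23.5 kJ/mol.
B (eclipsed): SH(0°)/H(0°) eclipsed 6.7; tBu(120°)/H(120°) eclipsed 8.5; H(240°)/F(240°) eclipsed 5.4 → 20.6 kJ/mol.
B has the lowest total (20.6 kJ/mol).

B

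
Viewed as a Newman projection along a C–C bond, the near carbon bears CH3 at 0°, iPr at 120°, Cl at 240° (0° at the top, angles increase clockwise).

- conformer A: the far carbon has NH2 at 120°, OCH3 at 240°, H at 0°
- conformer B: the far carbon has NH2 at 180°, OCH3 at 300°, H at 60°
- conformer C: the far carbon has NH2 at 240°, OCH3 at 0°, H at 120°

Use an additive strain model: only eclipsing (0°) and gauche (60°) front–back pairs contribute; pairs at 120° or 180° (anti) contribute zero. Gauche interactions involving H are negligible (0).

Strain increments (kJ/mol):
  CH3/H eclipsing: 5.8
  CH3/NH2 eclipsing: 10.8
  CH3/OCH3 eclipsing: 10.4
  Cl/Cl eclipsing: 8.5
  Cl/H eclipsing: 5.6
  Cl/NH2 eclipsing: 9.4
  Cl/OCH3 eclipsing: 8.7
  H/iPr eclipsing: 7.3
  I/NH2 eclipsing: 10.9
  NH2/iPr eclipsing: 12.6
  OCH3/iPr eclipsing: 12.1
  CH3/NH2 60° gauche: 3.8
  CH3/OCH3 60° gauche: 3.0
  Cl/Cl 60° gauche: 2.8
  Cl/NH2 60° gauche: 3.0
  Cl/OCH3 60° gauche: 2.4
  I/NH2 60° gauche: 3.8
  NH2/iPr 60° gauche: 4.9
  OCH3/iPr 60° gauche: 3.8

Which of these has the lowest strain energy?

A is eclipsed. CH3 at 0° is eclipsed with H at 0° (5.8); iPr at 120° is eclipsed with NH2 at 120° (12.6); Cl at 240° is eclipsed with OCH3 at 240° (8.7). Total 27.1 kJ/mol.
B is staggered. CH3 at 0° is gauche with OCH3 at 300° (3.0); iPr at 120° is gauche with NH2 at 180° (4.9); Cl at 240° is gauche with NH2 at 180° (3.0); Cl at 240° is gauche with OCH3 at 300° (2.4). Total 13.3 kJ/mol.
C is eclipsed. CH3 at 0° is eclipsed with OCH3 at 0° (10.4); iPr at 120° is eclipsed with H at 120° (7.3); Cl at 240° is eclipsed with NH2 at 240° (9.4). Total 27.1 kJ/mol.
B has the lowest total (13.3 kJ/mol).

B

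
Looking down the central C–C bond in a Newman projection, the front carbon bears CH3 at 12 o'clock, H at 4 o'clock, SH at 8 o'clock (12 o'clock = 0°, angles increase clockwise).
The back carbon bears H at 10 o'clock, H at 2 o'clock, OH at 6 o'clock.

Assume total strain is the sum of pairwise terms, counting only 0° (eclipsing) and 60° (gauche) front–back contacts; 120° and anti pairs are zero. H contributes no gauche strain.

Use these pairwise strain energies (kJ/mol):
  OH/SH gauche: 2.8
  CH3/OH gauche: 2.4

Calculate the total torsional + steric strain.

This conformer (staggered): SH–OH gauche; 2.8 = 2.8 kJ/mol.

2.8 kJ/mol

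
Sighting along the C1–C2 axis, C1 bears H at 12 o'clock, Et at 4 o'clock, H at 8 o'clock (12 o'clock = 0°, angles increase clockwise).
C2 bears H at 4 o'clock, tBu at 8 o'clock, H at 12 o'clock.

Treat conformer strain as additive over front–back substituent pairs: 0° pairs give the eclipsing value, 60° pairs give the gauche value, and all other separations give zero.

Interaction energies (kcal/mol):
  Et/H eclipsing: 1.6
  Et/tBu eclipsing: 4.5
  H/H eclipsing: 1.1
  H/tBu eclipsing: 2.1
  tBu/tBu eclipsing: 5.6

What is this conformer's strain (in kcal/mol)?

4.8 kcal/mol

This conformer (eclipsed): H–H eclipsed, Et–H eclipsed, H–tBu eclipsed; 1.1 + 1.6 + 2.1 = 4.8 kcal/mol.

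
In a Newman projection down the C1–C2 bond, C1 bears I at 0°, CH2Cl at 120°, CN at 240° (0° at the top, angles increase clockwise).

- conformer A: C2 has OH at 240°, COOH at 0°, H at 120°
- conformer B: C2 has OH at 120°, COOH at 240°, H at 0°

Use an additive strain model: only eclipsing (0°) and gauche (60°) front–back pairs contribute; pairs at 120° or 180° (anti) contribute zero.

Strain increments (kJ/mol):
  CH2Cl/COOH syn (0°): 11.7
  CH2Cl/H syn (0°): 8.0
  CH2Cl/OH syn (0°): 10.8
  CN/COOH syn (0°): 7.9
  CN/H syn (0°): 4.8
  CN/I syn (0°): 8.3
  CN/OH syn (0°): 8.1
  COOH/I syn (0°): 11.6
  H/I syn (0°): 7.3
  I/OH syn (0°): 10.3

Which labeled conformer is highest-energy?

A (eclipsed): I–COOH eclipsed, CH2Cl–H eclipsed, CN–OH eclipsed; 11.6 + 8.0 + 8.1 = 27.7 kJ/mol.
B (eclipsed): I–H eclipsed, CH2Cl–OH eclipsed, CN–COOH eclipsed; 7.3 + 10.8 + 7.9 = 26.0 kJ/mol.
A has the highest total (27.7 kJ/mol).

A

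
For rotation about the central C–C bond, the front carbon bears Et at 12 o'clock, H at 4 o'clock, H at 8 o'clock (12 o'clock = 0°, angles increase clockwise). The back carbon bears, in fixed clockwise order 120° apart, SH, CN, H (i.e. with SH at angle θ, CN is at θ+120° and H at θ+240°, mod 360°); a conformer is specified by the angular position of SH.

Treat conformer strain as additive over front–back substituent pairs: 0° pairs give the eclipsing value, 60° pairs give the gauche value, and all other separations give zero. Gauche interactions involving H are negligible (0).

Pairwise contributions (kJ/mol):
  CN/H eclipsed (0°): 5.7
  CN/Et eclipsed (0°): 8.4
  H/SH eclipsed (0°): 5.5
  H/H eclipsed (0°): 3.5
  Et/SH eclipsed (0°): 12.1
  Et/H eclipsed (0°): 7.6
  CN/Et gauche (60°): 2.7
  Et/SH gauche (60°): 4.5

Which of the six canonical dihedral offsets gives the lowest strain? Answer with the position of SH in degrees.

SH at 0° (eclipsed): Et–SH eclipsed, H–CN eclipsed, H–H eclipsed; 12.1 + 5.7 + 3.5 = 21.3 kJ/mol.
SH at 60° (staggered): Et–SH gauche; 4.5 = 4.5 kJ/mol.
SH at 120° (eclipsed): Et–H eclipsed, H–SH eclipsed, H–CN eclipsed; 7.6 + 5.5 + 5.7 = 18.8 kJ/mol.
SH at 180° (staggered): Et–CN gauche; 2.7 = 2.7 kJ/mol.
SH at 240° (eclipsed): Et–CN eclipsed, H–H eclipsed, H–SH eclipsed; 8.4 + 3.5 + 5.5 = 17.4 kJ/mol.
SH at 300° (staggered): Et–SH gauche, Et–CN gauche; 4.5 + 2.7 = 7.2 kJ/mol.
The minimum (2.7 kJ/mol) occurs with SH at 180°.

180°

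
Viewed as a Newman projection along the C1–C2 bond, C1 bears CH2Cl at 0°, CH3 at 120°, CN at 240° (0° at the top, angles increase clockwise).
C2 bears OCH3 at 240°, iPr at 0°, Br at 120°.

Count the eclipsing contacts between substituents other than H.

Non-H eclipsing pairs: CH2Cl(0°)/iPr(0°); CH3(120°)/Br(120°); CN(240°)/OCH3(240°) — 3 interactions.

3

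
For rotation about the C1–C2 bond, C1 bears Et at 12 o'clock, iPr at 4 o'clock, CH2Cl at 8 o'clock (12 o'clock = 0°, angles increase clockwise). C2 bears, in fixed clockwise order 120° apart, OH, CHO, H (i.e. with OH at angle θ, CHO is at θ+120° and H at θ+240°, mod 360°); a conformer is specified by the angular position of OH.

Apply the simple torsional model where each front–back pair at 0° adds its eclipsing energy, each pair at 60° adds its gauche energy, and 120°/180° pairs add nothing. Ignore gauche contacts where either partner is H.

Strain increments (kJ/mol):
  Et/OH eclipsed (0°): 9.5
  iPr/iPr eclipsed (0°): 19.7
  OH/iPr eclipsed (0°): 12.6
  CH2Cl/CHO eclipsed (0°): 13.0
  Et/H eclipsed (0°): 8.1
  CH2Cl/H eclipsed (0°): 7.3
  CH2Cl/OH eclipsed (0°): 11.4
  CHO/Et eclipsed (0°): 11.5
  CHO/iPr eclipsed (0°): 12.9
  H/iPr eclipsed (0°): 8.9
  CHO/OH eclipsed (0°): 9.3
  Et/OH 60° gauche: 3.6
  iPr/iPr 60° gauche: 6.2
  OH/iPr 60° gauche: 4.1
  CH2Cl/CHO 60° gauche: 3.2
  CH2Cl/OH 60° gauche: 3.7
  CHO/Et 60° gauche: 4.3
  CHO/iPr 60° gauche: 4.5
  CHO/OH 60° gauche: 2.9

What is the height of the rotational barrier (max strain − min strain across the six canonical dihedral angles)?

18.4 kJ/mol

OH at 0° (eclipsed): Et(0°)/OH(0°) eclipsed 9.5; iPr(120°)/CHO(120°) eclipsed 12.9; CH2Cl(240°)/H(240°) eclipsed 7.3 → 29.7 kJ/mol.
OH at 60° (staggered): Et(0°)/OH(60°) gauche 3.6; iPr(120°)/OH(60°) gauche 4.1; iPr(120°)/CHO(180°) gauche 4.5; CH2Cl(240°)/CHO(180°) gauche 3.2 → 15.4 kJ/mol.
OH at 120° (eclipsed): Et(0°)/H(0°) eclipsed 8.1; iPr(120°)/OH(120°) eclipsed 12.6; CH2Cl(240°)/CHO(240°) eclipsed 13.0 → 33.7 kJ/mol.
OH at 180° (staggered): Et(0°)/CHO(300°) gauche 4.3; iPr(120°)/OH(180°) gauche 4.1; CH2Cl(240°)/OH(180°) gauche 3.7; CH2Cl(240°)/CHO(300°) gauche 3.2 → 15.3 kJ/mol.
OH at 240° (eclipsed): Et(0°)/CHO(0°) eclipsed 11.5; iPr(120°)/H(120°) eclipsed 8.9; CH2Cl(240°)/OH(240°) eclipsed 11.4 → 31.8 kJ/mol.
OH at 300° (staggered): Et(0°)/OH(300°) gauche 3.6; Et(0°)/CHO(60°) gauche 4.3; iPr(120°)/CHO(60°) gauche 4.5; CH2Cl(240°)/OH(300°) gauche 3.7 → 16.1 kJ/mol.
Max at 120° (33.7 kJ/mol), min at 180° (15.3 kJ/mol); barrier = 18.4 kJ/mol.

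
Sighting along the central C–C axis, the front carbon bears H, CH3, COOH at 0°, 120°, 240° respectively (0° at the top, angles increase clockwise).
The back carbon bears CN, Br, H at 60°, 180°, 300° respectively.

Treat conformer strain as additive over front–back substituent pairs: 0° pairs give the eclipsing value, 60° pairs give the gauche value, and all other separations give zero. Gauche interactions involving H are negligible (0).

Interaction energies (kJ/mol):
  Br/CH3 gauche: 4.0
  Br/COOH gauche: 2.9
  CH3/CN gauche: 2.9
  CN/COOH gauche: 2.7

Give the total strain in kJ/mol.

This conformer (staggered): CH3(120°)/CN(60°) gauche 2.9; CH3(120°)/Br(180°) gauche 4.0; COOH(240°)/Br(180°) gauche 2.9 → 9.8 kJ/mol.

9.8 kJ/mol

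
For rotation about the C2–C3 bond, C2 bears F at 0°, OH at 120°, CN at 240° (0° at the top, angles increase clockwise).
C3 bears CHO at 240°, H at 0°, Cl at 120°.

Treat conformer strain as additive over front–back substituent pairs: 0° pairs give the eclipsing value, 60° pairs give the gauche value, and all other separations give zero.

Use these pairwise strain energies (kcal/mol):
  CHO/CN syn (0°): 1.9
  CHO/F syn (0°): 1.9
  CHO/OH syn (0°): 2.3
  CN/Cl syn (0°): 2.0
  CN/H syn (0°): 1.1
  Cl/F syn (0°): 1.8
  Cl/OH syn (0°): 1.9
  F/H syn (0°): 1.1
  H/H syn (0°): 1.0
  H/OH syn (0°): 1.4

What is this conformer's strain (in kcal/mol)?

This conformer (eclipsed): F–H eclipsed, OH–Cl eclipsed, CN–CHO eclipsed; 1.1 + 1.9 + 1.9 = 4.9 kcal/mol.

4.9 kcal/mol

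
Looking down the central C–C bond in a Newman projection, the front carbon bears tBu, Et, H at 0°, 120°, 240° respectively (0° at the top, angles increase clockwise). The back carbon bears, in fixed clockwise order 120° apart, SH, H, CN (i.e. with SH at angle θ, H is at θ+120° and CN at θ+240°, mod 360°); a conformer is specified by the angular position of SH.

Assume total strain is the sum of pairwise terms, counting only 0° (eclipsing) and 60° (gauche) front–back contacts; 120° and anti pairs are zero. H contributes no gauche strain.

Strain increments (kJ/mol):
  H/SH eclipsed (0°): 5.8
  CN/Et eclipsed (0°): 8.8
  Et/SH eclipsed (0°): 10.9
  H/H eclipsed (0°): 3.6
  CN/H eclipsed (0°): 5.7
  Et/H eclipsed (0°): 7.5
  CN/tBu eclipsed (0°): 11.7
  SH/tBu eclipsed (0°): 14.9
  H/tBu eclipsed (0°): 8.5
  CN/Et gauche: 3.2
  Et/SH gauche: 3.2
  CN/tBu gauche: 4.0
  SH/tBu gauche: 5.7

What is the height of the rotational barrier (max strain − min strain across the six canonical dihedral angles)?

19.2 kJ/mol

SH at 0° is eclipsed. tBu at 0° is eclipsed with SH at 0° (14.9); Et at 120° is eclipsed with H at 120° (7.5); H at 240° is eclipsed with CN at 240° (5.7). Total 28.1 kJ/mol.
SH at 60° is staggered. tBu at 0° is gauche with SH at 60° (5.7); tBu at 0° is gauche with CN at 300° (4.0); Et at 120° is gauche with SH at 60° (3.2). Total 12.9 kJ/mol.
SH at 120° is eclipsed. tBu at 0° is eclipsed with CN at 0° (11.7); Et at 120° is eclipsed with SH at 120° (10.9); H at 240° is eclipsed with H at 240° (3.6). Total 26.2 kJ/mol.
SH at 180° is staggered. tBu at 0° is gauche with CN at 60° (4.0); Et at 120° is gauche with SH at 180° (3.2); Et at 120° is gauche with CN at 60° (3.2). Total 10.4 kJ/mol.
SH at 240° is eclipsed. tBu at 0° is eclipsed with H at 0° (8.5); Et at 120° is eclipsed with CN at 120° (8.8); H at 240° is eclipsed with SH at 240° (5.8). Total 23.1 kJ/mol.
SH at 300° is staggered. tBu at 0° is gauche with SH at 300° (5.7); Et at 120° is gauche with CN at 180° (3.2). Total 8.9 kJ/mol.
Max at 0° (28.1 kJ/mol), min at 300° (8.9 kJ/mol); barrier = 19.2 kJ/mol.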